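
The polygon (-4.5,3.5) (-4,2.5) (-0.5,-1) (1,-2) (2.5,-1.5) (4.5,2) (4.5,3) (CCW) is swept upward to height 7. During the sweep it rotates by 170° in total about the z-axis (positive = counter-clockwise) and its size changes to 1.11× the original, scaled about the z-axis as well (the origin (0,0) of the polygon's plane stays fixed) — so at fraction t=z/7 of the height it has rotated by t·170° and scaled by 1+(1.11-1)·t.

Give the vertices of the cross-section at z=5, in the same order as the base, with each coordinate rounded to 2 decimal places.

t = z/height = 5/7 = 0.714286
s = 1 + (scale-1)·z/height = 1 + (1.11-1)·5/7 = 1.078571
θ = twist·z/height = 170°·5/7 = 121.4286° = 2.119328 rad
cos θ = -0.521435, sin θ = 0.853291 (intermediates below are computed at full precision and shown rounded to 5 d.p.)
v1: (-4.5,3.5) → rotate → (-0.64006,-5.66483) → ×s → (-0.69035,-6.10993) → (-0.69,-6.11)
v2: (-4,2.5) → rotate → (-0.04749,-4.71675) → ×s → (-0.05122,-5.08735) → (-0.05,-5.09)
v3: (-0.5,-1) → rotate → (1.11401,0.09479) → ×s → (1.20154,0.10224) → (1.20,0.10)
v4: (1,-2) → rotate → (1.18515,1.89616) → ×s → (1.27827,2.04515) → (1.28,2.05)
v5: (2.5,-1.5) → rotate → (-0.02365,2.91538) → ×s → (-0.02551,3.14445) → (-0.03,3.14)
v6: (4.5,2) → rotate → (-4.05304,2.79694) → ×s → (-4.37149,3.01670) → (-4.37,3.02)
v7: (4.5,3) → rotate → (-4.90633,2.27550) → ×s → (-5.29183,2.45429) → (-5.29,2.45)

Cross-section at z=5: (-0.69,-6.11) (-0.05,-5.09) (1.20,0.10) (1.28,2.05) (-0.03,3.14) (-4.37,3.02) (-5.29,2.45)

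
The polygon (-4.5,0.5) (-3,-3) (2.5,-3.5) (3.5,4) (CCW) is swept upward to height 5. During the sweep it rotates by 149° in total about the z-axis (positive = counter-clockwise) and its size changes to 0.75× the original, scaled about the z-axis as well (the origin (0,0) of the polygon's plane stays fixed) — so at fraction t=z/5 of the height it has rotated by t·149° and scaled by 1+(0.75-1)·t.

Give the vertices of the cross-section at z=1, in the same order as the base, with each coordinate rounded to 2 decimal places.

t = z/height = 1/5 = 0.2
s = 1 + (scale-1)·z/height = 1 + (0.75-1)·1/5 = 0.950000
θ = twist·z/height = 149°·1/5 = 29.8000° = 0.520108 rad
cos θ = 0.867765, sin θ = 0.496974 (intermediates below are computed at full precision and shown rounded to 5 d.p.)
v1: (-4.5,0.5) → rotate → (-4.15343,-1.80250) → ×s → (-3.94576,-1.71238) → (-3.95,-1.71)
v2: (-3,-3) → rotate → (-1.11237,-4.09422) → ×s → (-1.05676,-3.88951) → (-1.06,-3.89)
v3: (2.5,-3.5) → rotate → (3.90882,-1.79474) → ×s → (3.71338,-1.70501) → (3.71,-1.71)
v4: (3.5,4) → rotate → (1.04928,5.21047) → ×s → (0.99682,4.94995) → (1.00,4.95)

Cross-section at z=1: (-3.95,-1.71) (-1.06,-3.89) (3.71,-1.71) (1.00,4.95)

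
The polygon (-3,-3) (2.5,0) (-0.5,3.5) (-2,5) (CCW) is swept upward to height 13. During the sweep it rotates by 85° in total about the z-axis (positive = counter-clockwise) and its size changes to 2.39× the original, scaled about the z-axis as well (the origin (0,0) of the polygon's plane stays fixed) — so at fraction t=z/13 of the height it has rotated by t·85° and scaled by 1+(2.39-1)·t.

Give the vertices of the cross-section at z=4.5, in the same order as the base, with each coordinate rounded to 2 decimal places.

Cross-section at z=4.5: (-1.69,-6.05) (3.23,1.82) (-3.19,4.15) (-6.22,5.00)

t = z/height = 4.5/13 = 0.346154
s = 1 + (scale-1)·z/height = 1 + (2.39-1)·4.5/13 = 1.481154
θ = twist·z/height = 85°·4.5/13 = 29.4231° = 0.513530 rad
cos θ = 0.871016, sin θ = 0.491255 (intermediates below are computed at full precision and shown rounded to 5 d.p.)
v1: (-3,-3) → rotate → (-1.13928,-4.08681) → ×s → (-1.68746,-6.05320) → (-1.69,-6.05)
v2: (2.5,0) → rotate → (2.17754,1.22814) → ×s → (3.22527,1.81906) → (3.23,1.82)
v3: (-0.5,3.5) → rotate → (-2.15490,2.80293) → ×s → (-3.19174,4.15157) → (-3.19,4.15)
v4: (-2,5) → rotate → (-4.19831,3.37257) → ×s → (-6.21834,4.99530) → (-6.22,5.00)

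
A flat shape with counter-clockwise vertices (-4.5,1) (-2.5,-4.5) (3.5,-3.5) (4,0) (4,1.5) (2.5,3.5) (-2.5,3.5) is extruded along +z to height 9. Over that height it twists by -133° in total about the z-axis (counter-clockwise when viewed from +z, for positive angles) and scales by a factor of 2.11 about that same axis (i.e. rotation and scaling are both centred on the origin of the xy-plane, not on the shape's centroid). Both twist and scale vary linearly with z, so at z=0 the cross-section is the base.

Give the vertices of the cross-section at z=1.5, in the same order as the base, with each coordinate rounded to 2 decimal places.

Cross-section at z=1.5: (-4.49,3.11) (-4.76,-3.82) (2.28,-5.41) (4.39,-1.79) (5.06,-0.14) (4.31,2.72) (-1.18,4.96)

t = z/height = 1.5/9 = 0.166667
s = 1 + (scale-1)·z/height = 1 + (2.11-1)·1.5/9 = 1.185000
θ = twist·z/height = -133°·1.5/9 = -22.1667° = -0.386881 rad
cos θ = 0.926090, sin θ = -0.377302 (intermediates below are computed at full precision and shown rounded to 5 d.p.)
v1: (-4.5,1) → rotate → (-3.79010,2.62395) → ×s → (-4.49127,3.10938) → (-4.49,3.11)
v2: (-2.5,-4.5) → rotate → (-4.01308,-3.22415) → ×s → (-4.75551,-3.82062) → (-4.76,-3.82)
v3: (3.5,-3.5) → rotate → (1.92076,-4.56187) → ×s → (2.27610,-5.40582) → (2.28,-5.41)
v4: (4,0) → rotate → (3.70436,-1.50921) → ×s → (4.38967,-1.78841) → (4.39,-1.79)
v5: (4,1.5) → rotate → (4.27031,-0.12007) → ×s → (5.06032,-0.14229) → (5.06,-0.14)
v6: (2.5,3.5) → rotate → (3.63578,2.29806) → ×s → (4.30840,2.72320) → (4.31,2.72)
v7: (-2.5,3.5) → rotate → (-0.99467,4.18457) → ×s → (-1.17868,4.95872) → (-1.18,4.96)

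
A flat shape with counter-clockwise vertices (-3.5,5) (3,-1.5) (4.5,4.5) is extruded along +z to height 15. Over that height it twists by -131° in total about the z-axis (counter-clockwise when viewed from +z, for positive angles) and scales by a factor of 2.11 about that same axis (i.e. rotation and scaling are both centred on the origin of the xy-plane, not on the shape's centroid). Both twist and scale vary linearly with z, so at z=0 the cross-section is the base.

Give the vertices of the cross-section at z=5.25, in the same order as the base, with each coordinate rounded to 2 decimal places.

t = z/height = 5.25/15 = 0.35
s = 1 + (scale-1)·z/height = 1 + (2.11-1)·5.25/15 = 1.388500
θ = twist·z/height = -131°·5.25/15 = -45.8500° = -0.800233 rad
cos θ = 0.696539, sin θ = -0.717519 (intermediates below are computed at full precision and shown rounded to 5 d.p.)
v1: (-3.5,5) → rotate → (1.14971,5.99401) → ×s → (1.59637,8.32269) → (1.60,8.32)
v2: (3,-1.5) → rotate → (1.01334,-3.19737) → ×s → (1.40702,-4.43954) → (1.41,-4.44)
v3: (4.5,4.5) → rotate → (6.36326,-0.09441) → ×s → (8.83539,-0.13109) → (8.84,-0.13)

Cross-section at z=5.25: (1.60,8.32) (1.41,-4.44) (8.84,-0.13)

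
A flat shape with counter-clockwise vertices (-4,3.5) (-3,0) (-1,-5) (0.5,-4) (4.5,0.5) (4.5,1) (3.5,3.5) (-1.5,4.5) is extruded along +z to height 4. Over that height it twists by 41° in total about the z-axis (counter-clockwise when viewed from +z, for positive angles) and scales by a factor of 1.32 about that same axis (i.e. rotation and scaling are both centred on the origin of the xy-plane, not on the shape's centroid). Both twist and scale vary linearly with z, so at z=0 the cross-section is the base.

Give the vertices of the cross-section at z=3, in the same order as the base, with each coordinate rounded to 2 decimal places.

Cross-section at z=3: (-6.48,1.19) (-3.20,-1.90) (2.10,-5.96) (3.07,-3.95) (4.48,3.39) (4.16,3.92) (1.51,5.95) (-4.45,3.84)

t = z/height = 3/4 = 0.75
s = 1 + (scale-1)·z/height = 1 + (1.32-1)·3/4 = 1.240000
θ = twist·z/height = 41°·3/4 = 30.7500° = 0.536689 rad
cos θ = 0.859406, sin θ = 0.511293 (intermediates below are computed at full precision and shown rounded to 5 d.p.)
v1: (-4,3.5) → rotate → (-5.22715,0.96275) → ×s → (-6.48167,1.19381) → (-6.48,1.19)
v2: (-3,0) → rotate → (-2.57822,-1.53388) → ×s → (-3.19699,-1.90201) → (-3.20,-1.90)
v3: (-1,-5) → rotate → (1.69706,-4.80833) → ×s → (2.10435,-5.96232) → (2.10,-5.96)
v4: (0.5,-4) → rotate → (2.47488,-3.18198) → ×s → (3.06885,-3.94565) → (3.07,-3.95)
v5: (4.5,0.5) → rotate → (3.61168,2.73052) → ×s → (4.47849,3.38585) → (4.48,3.39)
v6: (4.5,1) → rotate → (3.35604,3.16023) → ×s → (4.16148,3.91868) → (4.16,3.92)
v7: (3.5,3.5) → rotate → (1.21840,4.79745) → ×s → (1.51081,5.94884) → (1.51,5.95)
v8: (-1.5,4.5) → rotate → (-3.58993,3.10039) → ×s → (-4.45151,3.84448) → (-4.45,3.84)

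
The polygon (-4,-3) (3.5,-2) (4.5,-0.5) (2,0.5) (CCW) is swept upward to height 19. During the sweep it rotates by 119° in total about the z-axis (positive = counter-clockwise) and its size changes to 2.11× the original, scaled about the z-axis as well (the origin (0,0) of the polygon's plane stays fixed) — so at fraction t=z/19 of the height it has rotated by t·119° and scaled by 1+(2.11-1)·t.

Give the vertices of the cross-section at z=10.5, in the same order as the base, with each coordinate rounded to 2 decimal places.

t = z/height = 10.5/19 = 0.552632
s = 1 + (scale-1)·z/height = 1 + (2.11-1)·10.5/19 = 1.613421
θ = twist·z/height = 119°·10.5/19 = 65.7632° = 1.147784 rad
cos θ = 0.410509, sin θ = 0.911856 (intermediates below are computed at full precision and shown rounded to 5 d.p.)
v1: (-4,-3) → rotate → (1.09353,-4.87895) → ×s → (1.76433,-7.87181) → (1.76,-7.87)
v2: (3.5,-2) → rotate → (3.26050,2.37048) → ×s → (5.26055,3.82458) → (5.26,3.82)
v3: (4.5,-0.5) → rotate → (2.30322,3.89810) → ×s → (3.71606,6.28927) → (3.72,6.29)
v4: (2,0.5) → rotate → (0.36509,2.02897) → ×s → (0.58905,3.27358) → (0.59,3.27)

Cross-section at z=10.5: (1.76,-7.87) (5.26,3.82) (3.72,6.29) (0.59,3.27)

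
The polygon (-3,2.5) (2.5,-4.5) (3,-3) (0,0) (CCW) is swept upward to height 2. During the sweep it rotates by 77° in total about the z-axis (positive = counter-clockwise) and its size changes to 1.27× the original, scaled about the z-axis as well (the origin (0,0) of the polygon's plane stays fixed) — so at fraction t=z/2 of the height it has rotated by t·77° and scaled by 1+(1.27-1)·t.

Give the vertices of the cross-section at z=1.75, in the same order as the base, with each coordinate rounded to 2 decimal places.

Cross-section at z=1.75: (-4.28,-2.23) (6.32,0.71) (4.85,2.00) (0.00,0.00)

t = z/height = 1.75/2 = 0.875
s = 1 + (scale-1)·z/height = 1 + (1.27-1)·1.75/2 = 1.236250
θ = twist·z/height = 77°·1.75/2 = 67.3750° = 1.175916 rad
cos θ = 0.384698, sin θ = 0.923042 (intermediates below are computed at full precision and shown rounded to 5 d.p.)
v1: (-3,2.5) → rotate → (-3.46170,-1.80738) → ×s → (-4.27953,-2.23438) → (-4.28,-2.23)
v2: (2.5,-4.5) → rotate → (5.11544,0.57646) → ×s → (6.32396,0.71265) → (6.32,0.71)
v3: (3,-3) → rotate → (3.92322,1.61503) → ×s → (4.85008,1.99658) → (4.85,2.00)
v4: (0,0) → rotate → (0.00000,0.00000) → ×s → (0.00000,0.00000) → (0.00,0.00)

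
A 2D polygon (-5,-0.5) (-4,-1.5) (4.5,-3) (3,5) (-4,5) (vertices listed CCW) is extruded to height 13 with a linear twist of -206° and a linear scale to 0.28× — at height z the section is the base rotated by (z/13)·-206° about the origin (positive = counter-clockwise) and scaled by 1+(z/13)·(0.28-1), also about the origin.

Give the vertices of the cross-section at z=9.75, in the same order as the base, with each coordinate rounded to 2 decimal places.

t = z/height = 9.75/13 = 0.75
s = 1 + (scale-1)·z/height = 1 + (0.28-1)·9.75/13 = 0.460000
θ = twist·z/height = -206°·9.75/13 = -154.5000° = -2.696534 rad
cos θ = -0.902585, sin θ = -0.430511 (intermediates below are computed at full precision and shown rounded to 5 d.p.)
v1: (-5,-0.5) → rotate → (4.29767,2.60385) → ×s → (1.97693,1.19777) → (1.98,1.20)
v2: (-4,-1.5) → rotate → (2.96457,3.07592) → ×s → (1.36370,1.41492) → (1.36,1.41)
v3: (4.5,-3) → rotate → (-5.35317,0.77046) → ×s → (-2.46246,0.35441) → (-2.46,0.35)
v4: (3,5) → rotate → (-0.55520,-5.80446) → ×s → (-0.25539,-2.67005) → (-0.26,-2.67)
v5: (-4,5) → rotate → (5.76290,-2.79088) → ×s → (2.65093,-1.28381) → (2.65,-1.28)

Cross-section at z=9.75: (1.98,1.20) (1.36,1.41) (-2.46,0.35) (-0.26,-2.67) (2.65,-1.28)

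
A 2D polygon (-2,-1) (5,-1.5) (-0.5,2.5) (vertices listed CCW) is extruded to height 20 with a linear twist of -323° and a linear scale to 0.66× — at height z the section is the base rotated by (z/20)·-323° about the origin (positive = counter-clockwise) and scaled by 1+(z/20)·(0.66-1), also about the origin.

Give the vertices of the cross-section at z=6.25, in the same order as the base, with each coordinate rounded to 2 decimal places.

Cross-section at z=6.25: (-0.54,1.92) (-2.16,-4.13) (2.28,0.01)

t = z/height = 6.25/20 = 0.3125
s = 1 + (scale-1)·z/height = 1 + (0.66-1)·6.25/20 = 0.893750
θ = twist·z/height = -323°·6.25/20 = -100.9375° = -1.761692 rad
cos θ = -0.189738, sin θ = -0.981835 (intermediates below are computed at full precision and shown rounded to 5 d.p.)
v1: (-2,-1) → rotate → (-0.60236,2.15341) → ×s → (-0.53836,1.92461) → (-0.54,1.92)
v2: (5,-1.5) → rotate → (-2.42144,-4.62457) → ×s → (-2.16416,-4.13321) → (-2.16,-4.13)
v3: (-0.5,2.5) → rotate → (2.54946,0.01657) → ×s → (2.27858,0.01481) → (2.28,0.01)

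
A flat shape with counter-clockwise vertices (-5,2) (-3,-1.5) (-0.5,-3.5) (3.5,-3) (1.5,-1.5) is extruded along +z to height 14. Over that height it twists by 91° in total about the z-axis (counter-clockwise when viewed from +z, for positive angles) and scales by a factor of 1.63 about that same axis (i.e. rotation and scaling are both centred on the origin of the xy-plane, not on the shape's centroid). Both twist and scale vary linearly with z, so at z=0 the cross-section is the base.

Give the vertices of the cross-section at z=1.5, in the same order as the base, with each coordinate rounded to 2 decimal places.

t = z/height = 1.5/14 = 0.107143
s = 1 + (scale-1)·z/height = 1 + (1.63-1)·1.5/14 = 1.067500
θ = twist·z/height = 91°·1.5/14 = 9.7500° = 0.170170 rad
cos θ = 0.985556, sin θ = 0.169350 (intermediates below are computed at full precision and shown rounded to 5 d.p.)
v1: (-5,2) → rotate → (-5.26648,1.12436) → ×s → (-5.62197,1.20026) → (-5.62,1.20)
v2: (-3,-1.5) → rotate → (-2.70264,-1.98638) → ×s → (-2.88507,-2.12046) → (-2.89,-2.12)
v3: (-0.5,-3.5) → rotate → (0.09995,-3.53412) → ×s → (0.10669,-3.77267) → (0.11,-3.77)
v4: (3.5,-3) → rotate → (3.95749,-2.36394) → ×s → (4.22463,-2.52351) → (4.22,-2.52)
v5: (1.5,-1.5) → rotate → (1.73236,-1.22431) → ×s → (1.84929,-1.30695) → (1.85,-1.31)

Cross-section at z=1.5: (-5.62,1.20) (-2.89,-2.12) (0.11,-3.77) (4.22,-2.52) (1.85,-1.31)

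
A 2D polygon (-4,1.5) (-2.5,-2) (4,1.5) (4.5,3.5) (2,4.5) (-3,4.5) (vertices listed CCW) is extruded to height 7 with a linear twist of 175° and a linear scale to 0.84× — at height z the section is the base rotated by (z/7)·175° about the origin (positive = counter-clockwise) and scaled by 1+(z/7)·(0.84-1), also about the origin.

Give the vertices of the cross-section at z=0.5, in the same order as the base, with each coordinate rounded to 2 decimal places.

t = z/height = 0.5/7 = 0.0714286
s = 1 + (scale-1)·z/height = 1 + (0.84-1)·0.5/7 = 0.988571
θ = twist·z/height = 175°·0.5/7 = 12.5000° = 0.218166 rad
cos θ = 0.976296, sin θ = 0.216440 (intermediates below are computed at full precision and shown rounded to 5 d.p.)
v1: (-4,1.5) → rotate → (-4.22984,0.59869) → ×s → (-4.18150,0.59184) → (-4.18,0.59)
v2: (-2.5,-2) → rotate → (-2.00786,-2.49369) → ×s → (-1.98491,-2.46519) → (-1.98,-2.47)
v3: (4,1.5) → rotate → (3.58052,2.33020) → ×s → (3.53960,2.30357) → (3.54,2.30)
v4: (4.5,3.5) → rotate → (3.63579,4.39101) → ×s → (3.59424,4.34083) → (3.59,4.34)
v5: (2,4.5) → rotate → (0.97861,4.82621) → ×s → (0.96743,4.77105) → (0.97,4.77)
v6: (-3,4.5) → rotate → (-3.90287,3.74401) → ×s → (-3.85826,3.70122) → (-3.86,3.70)

Cross-section at z=0.5: (-4.18,0.59) (-1.98,-2.47) (3.54,2.30) (3.59,4.34) (0.97,4.77) (-3.86,3.70)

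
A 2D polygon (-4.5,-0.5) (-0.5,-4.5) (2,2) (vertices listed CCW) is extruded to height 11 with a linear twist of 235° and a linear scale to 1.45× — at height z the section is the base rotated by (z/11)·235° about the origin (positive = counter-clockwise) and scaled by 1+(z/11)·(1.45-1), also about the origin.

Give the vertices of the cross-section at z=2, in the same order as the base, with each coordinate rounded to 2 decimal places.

t = z/height = 2/11 = 0.181818
s = 1 + (scale-1)·z/height = 1 + (1.45-1)·2/11 = 1.081818
θ = twist·z/height = 235°·2/11 = 42.7273° = 0.745732 rad
cos θ = 0.734592, sin θ = 0.678509 (intermediates below are computed at full precision and shown rounded to 5 d.p.)
v1: (-4.5,-0.5) → rotate → (-2.96641,-3.42059) → ×s → (-3.20911,-3.70045) → (-3.21,-3.70)
v2: (-0.5,-4.5) → rotate → (2.68600,-3.64492) → ×s → (2.90576,-3.94314) → (2.91,-3.94)
v3: (2,2) → rotate → (0.11216,2.82620) → ×s → (0.12134,3.05744) → (0.12,3.06)

Cross-section at z=2: (-3.21,-3.70) (2.91,-3.94) (0.12,3.06)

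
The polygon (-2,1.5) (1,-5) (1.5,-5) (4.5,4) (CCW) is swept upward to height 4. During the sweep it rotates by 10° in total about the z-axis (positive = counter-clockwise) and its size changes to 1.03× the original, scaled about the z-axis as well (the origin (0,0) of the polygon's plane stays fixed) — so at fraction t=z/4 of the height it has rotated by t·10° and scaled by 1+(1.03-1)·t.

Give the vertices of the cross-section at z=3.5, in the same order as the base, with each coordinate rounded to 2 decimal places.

Cross-section at z=3.5: (-2.26,1.21) (1.79,-4.92) (2.30,-4.84) (3.94,4.76)

t = z/height = 3.5/4 = 0.875
s = 1 + (scale-1)·z/height = 1 + (1.03-1)·3.5/4 = 1.026250
θ = twist·z/height = 10°·3.5/4 = 8.7500° = 0.152716 rad
cos θ = 0.988362, sin θ = 0.152123 (intermediates below are computed at full precision and shown rounded to 5 d.p.)
v1: (-2,1.5) → rotate → (-2.20491,1.17830) → ×s → (-2.26279,1.20923) → (-2.26,1.21)
v2: (1,-5) → rotate → (1.74898,-4.78968) → ×s → (1.79489,-4.91541) → (1.79,-4.92)
v3: (1.5,-5) → rotate → (2.24316,-4.71362) → ×s → (2.30204,-4.83736) → (2.30,-4.84)
v4: (4.5,4) → rotate → (3.83913,4.63800) → ×s → (3.93991,4.75975) → (3.94,4.76)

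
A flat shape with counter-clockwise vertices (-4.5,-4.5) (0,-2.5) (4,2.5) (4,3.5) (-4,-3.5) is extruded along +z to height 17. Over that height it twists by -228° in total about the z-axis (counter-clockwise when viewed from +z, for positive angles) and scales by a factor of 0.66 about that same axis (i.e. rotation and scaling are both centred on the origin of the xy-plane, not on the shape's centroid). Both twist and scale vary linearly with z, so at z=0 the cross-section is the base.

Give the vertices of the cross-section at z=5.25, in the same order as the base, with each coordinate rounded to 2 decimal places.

t = z/height = 5.25/17 = 0.308824
s = 1 + (scale-1)·z/height = 1 + (0.66-1)·5.25/17 = 0.895000
θ = twist·z/height = -228°·5.25/17 = -70.4118° = -1.228917 rad
cos θ = 0.335258, sin θ = -0.942126 (intermediates below are computed at full precision and shown rounded to 5 d.p.)
v1: (-4.5,-4.5) → rotate → (-5.74823,2.73091) → ×s → (-5.14467,2.44416) → (-5.14,2.44)
v2: (0,-2.5) → rotate → (-2.35532,-0.83815) → ×s → (-2.10801,-0.75014) → (-2.11,-0.75)
v3: (4,2.5) → rotate → (3.69635,-2.93036) → ×s → (3.30823,-2.62267) → (3.31,-2.62)
v4: (4,3.5) → rotate → (4.63847,-2.59510) → ×s → (4.15143,-2.32262) → (4.15,-2.32)
v5: (-4,-3.5) → rotate → (-4.63847,2.59510) → ×s → (-4.15143,2.32262) → (-4.15,2.32)

Cross-section at z=5.25: (-5.14,2.44) (-2.11,-0.75) (3.31,-2.62) (4.15,-2.32) (-4.15,2.32)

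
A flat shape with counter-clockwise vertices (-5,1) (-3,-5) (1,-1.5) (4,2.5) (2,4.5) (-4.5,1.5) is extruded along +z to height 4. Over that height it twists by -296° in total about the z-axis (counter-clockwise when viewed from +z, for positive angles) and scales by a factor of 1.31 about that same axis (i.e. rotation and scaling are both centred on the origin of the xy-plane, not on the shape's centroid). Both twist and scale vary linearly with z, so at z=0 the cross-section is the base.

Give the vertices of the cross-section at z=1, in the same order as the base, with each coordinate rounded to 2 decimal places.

Cross-section at z=1: (-0.45,5.48) (-6.07,1.62) (-1.26,-1.48) (3.78,-3.40) (5.25,-0.74) (0.22,5.11)

t = z/height = 1/4 = 0.25
s = 1 + (scale-1)·z/height = 1 + (1.31-1)·1/4 = 1.077500
θ = twist·z/height = -296°·1/4 = -74.0000° = -1.291544 rad
cos θ = 0.275637, sin θ = -0.961262 (intermediates below are computed at full precision and shown rounded to 5 d.p.)
v1: (-5,1) → rotate → (-0.41693,5.08195) → ×s → (-0.44924,5.47580) → (-0.45,5.48)
v2: (-3,-5) → rotate → (-5.63322,1.50560) → ×s → (-6.06980,1.62228) → (-6.07,1.62)
v3: (1,-1.5) → rotate → (-1.16626,-1.37472) → ×s → (-1.25664,-1.48126) → (-1.26,-1.48)
v4: (4,2.5) → rotate → (3.50570,-3.15595) → ×s → (3.77740,-3.40054) → (3.78,-3.40)
v5: (2,4.5) → rotate → (4.87695,-0.68216) → ×s → (5.25492,-0.73502) → (5.25,-0.74)
v6: (-4.5,1.5) → rotate → (0.20152,4.73913) → ×s → (0.21714,5.10642) → (0.22,5.11)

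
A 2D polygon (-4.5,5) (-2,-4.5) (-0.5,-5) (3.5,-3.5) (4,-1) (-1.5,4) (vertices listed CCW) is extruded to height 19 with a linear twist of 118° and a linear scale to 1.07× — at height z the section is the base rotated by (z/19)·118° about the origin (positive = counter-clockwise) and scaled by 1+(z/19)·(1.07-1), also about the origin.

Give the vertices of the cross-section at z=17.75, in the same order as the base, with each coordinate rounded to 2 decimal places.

Cross-section at z=17.75: (-3.34,-6.34) (5.24,-0.34) (5.18,1.34) (2.21,4.79) (-0.47,4.37) (-3.45,-2.97)

t = z/height = 17.75/19 = 0.934211
s = 1 + (scale-1)·z/height = 1 + (1.07-1)·17.75/19 = 1.065395
θ = twist·z/height = 118°·17.75/19 = 110.2368° = 1.923996 rad
cos θ = -0.345902, sin θ = 0.938271 (intermediates below are computed at full precision and shown rounded to 5 d.p.)
v1: (-4.5,5) → rotate → (-3.13480,-5.95173) → ×s → (-3.33980,-6.34094) → (-3.34,-6.34)
v2: (-2,-4.5) → rotate → (4.91402,-0.31998) → ×s → (5.23537,-0.34091) → (5.24,-0.34)
v3: (-0.5,-5) → rotate → (4.86430,1.26037) → ×s → (5.18240,1.34279) → (5.18,1.34)
v4: (3.5,-3.5) → rotate → (2.07329,4.49460) → ×s → (2.20887,4.78853) → (2.21,4.79)
v5: (4,-1) → rotate → (-0.44534,4.09898) → ×s → (-0.47446,4.36704) → (-0.47,4.37)
v6: (-1.5,4) → rotate → (-3.23423,-2.79101) → ×s → (-3.44573,-2.97353) → (-3.45,-2.97)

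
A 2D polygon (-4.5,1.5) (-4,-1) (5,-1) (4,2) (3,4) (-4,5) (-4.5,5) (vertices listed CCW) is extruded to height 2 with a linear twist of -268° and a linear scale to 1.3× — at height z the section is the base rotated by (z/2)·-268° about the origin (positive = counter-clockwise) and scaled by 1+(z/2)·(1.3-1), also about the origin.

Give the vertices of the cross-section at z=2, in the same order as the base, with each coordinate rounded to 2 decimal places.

Cross-section at z=2: (-1.74,-5.91) (1.48,-5.15) (1.07,6.54) (-2.78,5.11) (-5.33,3.72) (-6.31,-5.42) (-6.29,-6.07)

t = z/height = 2/2 = 1
s = 1 + (scale-1)·z/height = 1 + (1.3-1)·2/2 = 1.300000
θ = twist·z/height = -268°·2/2 = -268.0000° = -4.677482 rad
cos θ = -0.034899, sin θ = 0.999391 (intermediates below are computed at full precision and shown rounded to 5 d.p.)
v1: (-4.5,1.5) → rotate → (-1.34204,-4.54961) → ×s → (-1.74465,-5.91449) → (-1.74,-5.91)
v2: (-4,-1) → rotate → (1.13899,-3.96266) → ×s → (1.48069,-5.15146) → (1.48,-5.15)
v3: (5,-1) → rotate → (0.82489,5.03185) → ×s → (1.07236,6.54141) → (1.07,6.54)
v4: (4,2) → rotate → (-2.13838,3.92776) → ×s → (-2.77989,5.10609) → (-2.78,5.11)
v5: (3,4) → rotate → (-4.10226,2.85857) → ×s → (-5.33294,3.71615) → (-5.33,3.72)
v6: (-4,5) → rotate → (-4.85736,-4.17206) → ×s → (-6.31456,-5.42368) → (-6.31,-5.42)
v7: (-4.5,5) → rotate → (-4.83991,-4.67176) → ×s → (-6.29188,-6.07328) → (-6.29,-6.07)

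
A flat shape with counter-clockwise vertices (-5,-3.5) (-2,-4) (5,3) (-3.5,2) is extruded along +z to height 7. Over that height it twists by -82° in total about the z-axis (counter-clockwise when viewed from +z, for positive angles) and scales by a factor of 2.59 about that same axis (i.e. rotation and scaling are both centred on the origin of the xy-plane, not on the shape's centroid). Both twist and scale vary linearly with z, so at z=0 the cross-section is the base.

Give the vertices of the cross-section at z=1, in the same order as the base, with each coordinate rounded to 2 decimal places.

t = z/height = 1/7 = 0.142857
s = 1 + (scale-1)·z/height = 1 + (2.59-1)·1/7 = 1.227143
θ = twist·z/height = -82°·1/7 = -11.7143° = -0.204453 rad
cos θ = 0.979172, sin θ = -0.203031 (intermediates below are computed at full precision and shown rounded to 5 d.p.)
v1: (-5,-3.5) → rotate → (-5.60647,-2.41195) → ×s → (-6.87994,-2.95980) → (-6.88,-2.96)
v2: (-2,-4) → rotate → (-2.77047,-3.51063) → ×s → (-3.39976,-4.30804) → (-3.40,-4.31)
v3: (5,3) → rotate → (5.50496,1.92236) → ×s → (6.75537,2.35901) → (6.76,2.36)
v4: (-3.5,2) → rotate → (-3.02104,2.66895) → ×s → (-3.70725,3.27519) → (-3.71,3.28)

Cross-section at z=1: (-6.88,-2.96) (-3.40,-4.31) (6.76,2.36) (-3.71,3.28)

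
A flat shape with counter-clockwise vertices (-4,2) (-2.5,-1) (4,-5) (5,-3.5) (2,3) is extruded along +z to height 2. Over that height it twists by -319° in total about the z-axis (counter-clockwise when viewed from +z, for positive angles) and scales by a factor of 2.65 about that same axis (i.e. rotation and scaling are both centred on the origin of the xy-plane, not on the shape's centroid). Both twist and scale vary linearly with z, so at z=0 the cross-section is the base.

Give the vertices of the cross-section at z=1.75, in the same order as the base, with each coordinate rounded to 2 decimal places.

Cross-section at z=1.75: (-6.38,-8.88) (1.44,-6.42) (13.61,7.71) (10.38,10.71) (-6.46,5.99)

t = z/height = 1.75/2 = 0.875
s = 1 + (scale-1)·z/height = 1 + (2.65-1)·1.75/2 = 2.443750
θ = twist·z/height = -319°·1.75/2 = -279.1250° = -4.871650 rad
cos θ = 0.158589, sin θ = 0.987345 (intermediates below are computed at full precision and shown rounded to 5 d.p.)
v1: (-4,2) → rotate → (-2.60904,-3.63220) → ×s → (-6.37585,-8.87619) → (-6.38,-8.88)
v2: (-2.5,-1) → rotate → (0.59087,-2.62695) → ×s → (1.44394,-6.41961) → (1.44,-6.42)
v3: (4,-5) → rotate → (5.57108,3.15643) → ×s → (13.61432,7.71354) → (13.61,7.71)
v4: (5,-3.5) → rotate → (4.24865,4.38166) → ×s → (10.38264,10.70769) → (10.38,10.71)
v5: (2,3) → rotate → (-2.64486,2.45046) → ×s → (-6.46337,5.98830) → (-6.46,5.99)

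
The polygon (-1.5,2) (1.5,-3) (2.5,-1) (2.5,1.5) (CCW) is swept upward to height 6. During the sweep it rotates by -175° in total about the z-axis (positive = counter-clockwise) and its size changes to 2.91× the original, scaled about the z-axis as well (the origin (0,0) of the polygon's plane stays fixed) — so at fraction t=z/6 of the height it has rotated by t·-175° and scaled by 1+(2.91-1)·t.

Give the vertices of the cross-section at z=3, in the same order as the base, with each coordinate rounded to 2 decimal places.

t = z/height = 3/6 = 0.5
s = 1 + (scale-1)·z/height = 1 + (2.91-1)·3/6 = 1.955000
θ = twist·z/height = -175°·3/6 = -87.5000° = -1.527163 rad
cos θ = 0.043619, sin θ = -0.999048 (intermediates below are computed at full precision and shown rounded to 5 d.p.)
v1: (-1.5,2) → rotate → (1.93267,1.58581) → ×s → (3.77836,3.10026) → (3.78,3.10)
v2: (1.5,-3) → rotate → (-2.93172,-1.62943) → ×s → (-5.73150,-3.18554) → (-5.73,-3.19)
v3: (2.5,-1) → rotate → (-0.89000,-2.54124) → ×s → (-1.73995,-4.96812) → (-1.74,-4.97)
v4: (2.5,1.5) → rotate → (1.60762,-2.43219) → ×s → (3.14290,-4.75493) → (3.14,-4.75)

Cross-section at z=3: (3.78,3.10) (-5.73,-3.19) (-1.74,-4.97) (3.14,-4.75)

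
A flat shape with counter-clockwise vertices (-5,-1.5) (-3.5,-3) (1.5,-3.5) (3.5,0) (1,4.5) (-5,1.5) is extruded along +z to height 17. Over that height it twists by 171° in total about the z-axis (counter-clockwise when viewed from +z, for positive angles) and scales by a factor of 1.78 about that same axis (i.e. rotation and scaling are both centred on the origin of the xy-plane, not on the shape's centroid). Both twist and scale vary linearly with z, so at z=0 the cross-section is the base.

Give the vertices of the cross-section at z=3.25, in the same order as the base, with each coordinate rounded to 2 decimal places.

Cross-section at z=3.25: (-3.90,-4.55) (-1.52,-5.07) (3.62,-2.45) (3.38,2.17) (-1.83,4.97) (-5.77,-1.65)

t = z/height = 3.25/17 = 0.191176
s = 1 + (scale-1)·z/height = 1 + (1.78-1)·3.25/17 = 1.149118
θ = twist·z/height = 171°·3.25/17 = 32.6912° = 0.570569 rad
cos θ = 0.841594, sin θ = 0.540111 (intermediates below are computed at full precision and shown rounded to 5 d.p.)
v1: (-5,-1.5) → rotate → (-3.39780,-3.96294) → ×s → (-3.90448,-4.55389) → (-3.90,-4.55)
v2: (-3.5,-3) → rotate → (-1.32525,-4.41517) → ×s → (-1.52286,-5.07355) → (-1.52,-5.07)
v3: (1.5,-3.5) → rotate → (3.15278,-2.13541) → ×s → (3.62291,-2.45384) → (3.62,-2.45)
v4: (3.5,0) → rotate → (2.94558,1.89039) → ×s → (3.38482,2.17228) → (3.38,2.17)
v5: (1,4.5) → rotate → (-1.58890,4.32728) → ×s → (-1.82584,4.97256) → (-1.83,4.97)
v6: (-5,1.5) → rotate → (-5.01814,-1.43816) → ×s → (-5.76643,-1.65262) → (-5.77,-1.65)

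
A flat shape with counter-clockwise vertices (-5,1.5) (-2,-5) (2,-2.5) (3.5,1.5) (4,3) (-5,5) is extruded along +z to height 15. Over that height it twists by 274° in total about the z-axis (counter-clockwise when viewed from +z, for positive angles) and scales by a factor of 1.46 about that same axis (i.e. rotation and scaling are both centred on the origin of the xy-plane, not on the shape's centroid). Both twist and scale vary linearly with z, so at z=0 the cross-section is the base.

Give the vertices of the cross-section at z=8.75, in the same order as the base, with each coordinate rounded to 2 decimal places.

Cross-section at z=8.75: (5.30,-3.97) (4.57,5.08) (-1.29,3.85) (-4.82,-0.26) (-6.07,-1.82) (3.77,-8.14)

t = z/height = 8.75/15 = 0.583333
s = 1 + (scale-1)·z/height = 1 + (1.46-1)·8.75/15 = 1.268333
θ = twist·z/height = 274°·8.75/15 = 159.8333° = 2.789618 rad
cos θ = -0.938694, sin θ = 0.344752 (intermediates below are computed at full precision and shown rounded to 5 d.p.)
v1: (-5,1.5) → rotate → (4.17634,-3.13180) → ×s → (5.29699,-3.97217) → (5.30,-3.97)
v2: (-2,-5) → rotate → (3.60115,4.00396) → ×s → (4.56746,5.07836) → (4.57,5.08)
v3: (2,-2.5) → rotate → (-1.01551,3.03624) → ×s → (-1.28800,3.85096) → (-1.29,3.85)
v4: (3.5,1.5) → rotate → (-3.80256,-0.20141) → ×s → (-4.82291,-0.25545) → (-4.82,-0.26)
v5: (4,3) → rotate → (-4.78903,-1.43707) → ×s → (-6.07409,-1.82269) → (-6.07,-1.82)
v6: (-5,5) → rotate → (2.96971,-6.41723) → ×s → (3.76658,-8.13919) → (3.77,-8.14)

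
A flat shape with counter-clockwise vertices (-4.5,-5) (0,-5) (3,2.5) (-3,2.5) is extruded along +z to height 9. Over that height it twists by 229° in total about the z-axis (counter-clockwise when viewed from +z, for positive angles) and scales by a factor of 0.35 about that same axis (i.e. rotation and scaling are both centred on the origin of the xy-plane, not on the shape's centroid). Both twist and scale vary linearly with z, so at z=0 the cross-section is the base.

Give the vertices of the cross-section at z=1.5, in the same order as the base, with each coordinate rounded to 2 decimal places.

Cross-section at z=1.5: (-0.40,-5.98) (2.76,-3.51) (0.73,3.41) (-3.48,0.10)

t = z/height = 1.5/9 = 0.166667
s = 1 + (scale-1)·z/height = 1 + (0.35-1)·1.5/9 = 0.891667
θ = twist·z/height = 229°·1.5/9 = 38.1667° = 0.666134 rad
cos θ = 0.786217, sin θ = 0.617951 (intermediates below are computed at full precision and shown rounded to 5 d.p.)
v1: (-4.5,-5) → rotate → (-0.44822,-6.71186) → ×s → (-0.39966,-5.98474) → (-0.40,-5.98)
v2: (0,-5) → rotate → (3.08976,-3.93108) → ×s → (2.75503,-3.50522) → (2.76,-3.51)
v3: (3,2.5) → rotate → (0.81377,3.81939) → ×s → (0.72561,3.40563) → (0.73,3.41)
v4: (-3,2.5) → rotate → (-3.90353,0.11169) → ×s → (-3.48065,0.09959) → (-3.48,0.10)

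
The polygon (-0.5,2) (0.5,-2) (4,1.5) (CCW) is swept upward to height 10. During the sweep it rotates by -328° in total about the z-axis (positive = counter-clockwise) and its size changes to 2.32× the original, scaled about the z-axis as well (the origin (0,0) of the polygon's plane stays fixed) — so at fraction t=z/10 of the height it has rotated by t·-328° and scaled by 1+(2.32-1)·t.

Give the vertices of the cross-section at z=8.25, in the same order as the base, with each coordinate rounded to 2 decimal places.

Cross-section at z=8.25: (-4.19,-1.00) (4.19,1.00) (-3.05,8.39)

t = z/height = 8.25/10 = 0.825
s = 1 + (scale-1)·z/height = 1 + (2.32-1)·8.25/10 = 2.089000
θ = twist·z/height = -328°·8.25/10 = -270.6000° = -4.722861 rad
cos θ = 0.010472, sin θ = 0.999945 (intermediates below are computed at full precision and shown rounded to 5 d.p.)
v1: (-0.5,2) → rotate → (-2.00513,-0.47903) → ×s → (-4.18871,-1.00069) → (-4.19,-1.00)
v2: (0.5,-2) → rotate → (2.00513,0.47903) → ×s → (4.18871,1.00069) → (4.19,1.00)
v3: (4,1.5) → rotate → (-1.45803,4.01549) → ×s → (-3.04583,8.38836) → (-3.05,8.39)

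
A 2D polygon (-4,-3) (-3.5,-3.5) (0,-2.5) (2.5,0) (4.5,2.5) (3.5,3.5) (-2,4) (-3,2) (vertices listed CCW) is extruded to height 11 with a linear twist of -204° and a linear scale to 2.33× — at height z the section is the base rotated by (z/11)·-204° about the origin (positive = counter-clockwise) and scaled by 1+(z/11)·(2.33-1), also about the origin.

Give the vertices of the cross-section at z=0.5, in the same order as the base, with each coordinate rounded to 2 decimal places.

Cross-section at z=0.5: (-4.70,-2.46) (-4.26,-3.07) (-0.43,-2.62) (2.62,-0.43) (5.14,1.85) (4.26,3.07) (-1.41,4.53) (-2.80,2.61)

t = z/height = 0.5/11 = 0.0454545
s = 1 + (scale-1)·z/height = 1 + (2.33-1)·0.5/11 = 1.060455
θ = twist·z/height = -204°·0.5/11 = -9.2727° = -0.161840 rad
cos θ = 0.986933, sin θ = -0.161134 (intermediates below are computed at full precision and shown rounded to 5 d.p.)
v1: (-4,-3) → rotate → (-4.43113,-2.31626) → ×s → (-4.69901,-2.45629) → (-4.70,-2.46)
v2: (-3.5,-3.5) → rotate → (-4.01823,-2.89029) → ×s → (-4.26115,-3.06503) → (-4.26,-3.07)
v3: (0,-2.5) → rotate → (-0.40284,-2.46733) → ×s → (-0.42719,-2.61649) → (-0.43,-2.62)
v4: (2.5,0) → rotate → (2.46733,-0.40284) → ×s → (2.61649,-0.42719) → (2.62,-0.43)
v5: (4.5,2.5) → rotate → (4.84403,1.74223) → ×s → (5.13688,1.84755) → (5.14,1.85)
v6: (3.5,3.5) → rotate → (4.01823,2.89029) → ×s → (4.26115,3.06503) → (4.26,3.07)
v7: (-2,4) → rotate → (-1.32933,4.27000) → ×s → (-1.40969,4.52814) → (-1.41,4.53)
v8: (-3,2) → rotate → (-2.63853,2.45727) → ×s → (-2.79804,2.60582) → (-2.80,2.61)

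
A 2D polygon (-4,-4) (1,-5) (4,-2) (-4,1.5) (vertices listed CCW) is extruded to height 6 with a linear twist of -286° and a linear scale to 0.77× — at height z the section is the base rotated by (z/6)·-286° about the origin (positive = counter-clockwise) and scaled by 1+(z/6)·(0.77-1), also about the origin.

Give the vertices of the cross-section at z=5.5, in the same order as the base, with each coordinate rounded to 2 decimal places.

Cross-section at z=5.5: (3.56,-2.70) (3.80,1.32) (1.13,3.34) (-0.74,-3.29)

t = z/height = 5.5/6 = 0.916667
s = 1 + (scale-1)·z/height = 1 + (0.77-1)·5.5/6 = 0.789167
θ = twist·z/height = -286°·5.5/6 = -262.1667° = -4.575672 rad
cos θ = -0.136292, sin θ = 0.990669 (intermediates below are computed at full precision and shown rounded to 5 d.p.)
v1: (-4,-4) → rotate → (4.50784,-3.41751) → ×s → (3.55744,-2.69698) → (3.56,-2.70)
v2: (1,-5) → rotate → (4.81705,1.67213) → ×s → (3.80146,1.31959) → (3.80,1.32)
v3: (4,-2) → rotate → (1.43617,4.23526) → ×s → (1.13338,3.34233) → (1.13,3.34)
v4: (-4,1.5) → rotate → (-0.94084,-4.16711) → ×s → (-0.74248,-3.28855) → (-0.74,-3.29)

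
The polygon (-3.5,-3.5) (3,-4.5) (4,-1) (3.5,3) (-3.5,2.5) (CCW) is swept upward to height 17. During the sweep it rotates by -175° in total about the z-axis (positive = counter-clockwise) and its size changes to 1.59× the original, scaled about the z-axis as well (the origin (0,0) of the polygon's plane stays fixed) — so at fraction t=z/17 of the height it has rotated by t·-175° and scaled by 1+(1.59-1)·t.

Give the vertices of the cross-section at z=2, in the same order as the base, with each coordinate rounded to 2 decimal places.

t = z/height = 2/17 = 0.117647
s = 1 + (scale-1)·z/height = 1 + (1.59-1)·2/17 = 1.069412
θ = twist·z/height = -175°·2/17 = -20.5882° = -0.359332 rad
cos θ = 0.936132, sin θ = -0.351649 (intermediates below are computed at full precision and shown rounded to 5 d.p.)
v1: (-3.5,-3.5) → rotate → (-4.50723,-2.04569) → ×s → (-4.82009,-2.18768) → (-4.82,-2.19)
v2: (3,-4.5) → rotate → (1.22597,-5.26754) → ×s → (1.31107,-5.63317) → (1.31,-5.63)
v3: (4,-1) → rotate → (3.39288,-2.34273) → ×s → (3.62838,-2.50534) → (3.63,-2.51)
v4: (3.5,3) → rotate → (4.33141,1.57762) → ×s → (4.63206,1.68713) → (4.63,1.69)
v5: (-3.5,2.5) → rotate → (-2.39734,3.57110) → ×s → (-2.56374,3.81898) → (-2.56,3.82)

Cross-section at z=2: (-4.82,-2.19) (1.31,-5.63) (3.63,-2.51) (4.63,1.69) (-2.56,3.82)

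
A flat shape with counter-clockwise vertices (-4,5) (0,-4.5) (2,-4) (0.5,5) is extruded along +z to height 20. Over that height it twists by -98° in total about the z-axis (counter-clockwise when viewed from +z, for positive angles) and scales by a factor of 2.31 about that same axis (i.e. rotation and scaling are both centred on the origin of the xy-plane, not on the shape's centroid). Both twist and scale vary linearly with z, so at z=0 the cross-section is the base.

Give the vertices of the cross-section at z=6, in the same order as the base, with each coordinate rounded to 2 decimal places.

Cross-section at z=6: (-1.44,8.80) (-3.08,-5.46) (-0.31,-6.22) (4.03,5.73)

t = z/height = 6/20 = 0.3
s = 1 + (scale-1)·z/height = 1 + (2.31-1)·6/20 = 1.393000
θ = twist·z/height = -98°·6/20 = -29.4000° = -0.513127 rad
cos θ = 0.871214, sin θ = -0.490904 (intermediates below are computed at full precision and shown rounded to 5 d.p.)
v1: (-4,5) → rotate → (-1.03034,6.31968) → ×s → (-1.43526,8.80332) → (-1.44,8.80)
v2: (0,-4.5) → rotate → (-2.20907,-3.92046) → ×s → (-3.07723,-5.46120) → (-3.08,-5.46)
v3: (2,-4) → rotate → (-0.22119,-4.46666) → ×s → (-0.30811,-6.22206) → (-0.31,-6.22)
v4: (0.5,5) → rotate → (2.89013,4.11062) → ×s → (4.02595,5.72609) → (4.03,5.73)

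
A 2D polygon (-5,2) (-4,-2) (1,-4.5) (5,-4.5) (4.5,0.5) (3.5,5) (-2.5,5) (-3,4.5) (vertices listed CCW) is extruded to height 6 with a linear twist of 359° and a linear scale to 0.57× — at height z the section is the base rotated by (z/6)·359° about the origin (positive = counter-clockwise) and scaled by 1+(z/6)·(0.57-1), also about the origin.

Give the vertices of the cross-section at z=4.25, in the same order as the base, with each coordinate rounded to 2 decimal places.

Cross-section at z=4.25: (2.28,2.97) (-0.59,3.05) (-3.20,0.18) (-3.95,-2.50) (-0.51,-3.11) (2.69,-3.28) (3.82,0.73) (3.58,1.16)

t = z/height = 4.25/6 = 0.708333
s = 1 + (scale-1)·z/height = 1 + (0.57-1)·4.25/6 = 0.695417
θ = twist·z/height = 359°·4.25/6 = 254.2917° = 4.438227 rad
cos θ = -0.270740, sin θ = -0.962652 (intermediates below are computed at full precision and shown rounded to 5 d.p.)
v1: (-5,2) → rotate → (3.27901,4.27178) → ×s → (2.28028,2.97067) → (2.28,2.97)
v2: (-4,-2) → rotate → (-0.84234,4.39209) → ×s → (-0.58578,3.05433) → (-0.59,3.05)
v3: (1,-4.5) → rotate → (-4.60268,0.25568) → ×s → (-3.20078,0.17780) → (-3.20,0.18)
v4: (5,-4.5) → rotate → (-5.68564,-3.59493) → ×s → (-3.95389,-2.49997) → (-3.95,-2.50)
v5: (4.5,0.5) → rotate → (-0.73701,-4.46731) → ×s → (-0.51253,-3.10664) → (-0.51,-3.11)
v6: (3.5,5) → rotate → (3.86567,-4.72299) → ×s → (2.68825,-3.28444) → (2.69,-3.28)
v7: (-2.5,5) → rotate → (5.49011,1.05293) → ×s → (3.81792,0.73222) → (3.82,0.73)
v8: (-3,4.5) → rotate → (5.14416,1.66963) → ×s → (3.57733,1.16109) → (3.58,1.16)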